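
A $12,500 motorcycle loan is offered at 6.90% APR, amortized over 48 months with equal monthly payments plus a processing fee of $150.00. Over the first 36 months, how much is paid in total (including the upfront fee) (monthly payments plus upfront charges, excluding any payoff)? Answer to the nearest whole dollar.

$10,905

Monthly rate = 6.9%/12 = 0.0057500; payment = 12,500 × 0.0057500 / (1 − (1+0.0057500)^−48) = $298.75.
Total outlay = 36 × $298.75 + $150.00 = $10,905.00.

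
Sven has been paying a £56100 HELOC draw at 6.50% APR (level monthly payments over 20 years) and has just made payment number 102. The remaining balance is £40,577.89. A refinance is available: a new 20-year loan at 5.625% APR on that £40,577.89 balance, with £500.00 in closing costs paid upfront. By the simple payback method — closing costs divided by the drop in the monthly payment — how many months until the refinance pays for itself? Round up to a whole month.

Current payment = 56,100 × 6.5%/12 / (1 − (1+0.0054167)^−240) = £418.27.
Refinanced payment = 40,577.89 × 0.0046875 / (1 − (1+0.0046875)^−240) = £282.00.
Monthly savings = £418.27 − £282.00 = £136.27.
Break-even = £500.00 / £136.27 = 3.67 → 4 months.

4 months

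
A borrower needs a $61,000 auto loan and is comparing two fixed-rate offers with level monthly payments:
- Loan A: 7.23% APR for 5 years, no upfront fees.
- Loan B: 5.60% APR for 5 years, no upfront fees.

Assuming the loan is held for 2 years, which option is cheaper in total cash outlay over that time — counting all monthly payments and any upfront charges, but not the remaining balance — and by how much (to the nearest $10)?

Loan B by $1,120

Loan A: at 7.23% the monthly rate is 0.0060250, so the payment is 61,000 × 0.0060250 / (1 − 1.0060250^−60) = $1,214.50.
Loan B: monthly rate = 5.6%/12 = 0.0046667; payment = 61,000 × 0.0046667 / (1 − (1+0.0046667)^−60) = $1,167.99.
Over 24 months: Loan A costs 24 × $1,214.50 = $29,148.00; Loan B costs 24 × $1,167.99 = $28,031.76.
Loan B is cheaper by $29,148.00 − $28,031.76 = $1,116.24.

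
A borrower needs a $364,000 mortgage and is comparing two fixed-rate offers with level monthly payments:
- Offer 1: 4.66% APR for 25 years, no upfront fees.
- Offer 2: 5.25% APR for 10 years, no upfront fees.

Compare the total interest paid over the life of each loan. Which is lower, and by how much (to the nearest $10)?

Offer 2 by $148,280

Offer 1: at 4.66% the monthly rate is 0.0038833, so the payment is 364,000 × 0.0038833 / (1 − 1.0038833^−300) = $2,056.43.
Total interest on Offer 1 = 300 × $2,056.43 − $364,000 = $252,929.00.
Offer 2: monthly rate = 5.25%/12 = 0.0043750; payment = 364,000 × 0.0043750 / (1 − (1+0.0043750)^−120) = $3,905.42.
Total interest on Offer 2 = 120 × $3,905.42 − $364,000 = $104,650.40.
Offer 2 is lower by $148,278.60.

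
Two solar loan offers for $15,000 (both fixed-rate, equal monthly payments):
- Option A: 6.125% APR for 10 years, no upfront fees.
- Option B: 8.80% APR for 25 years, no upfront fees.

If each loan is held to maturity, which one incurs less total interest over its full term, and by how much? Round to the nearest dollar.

Option A: monthly rate = 6.125%/12 = 0.0051042; payment = 15,000 × 0.0051042 / (1 − (1+0.0051042)^−120) = $167.47.
Total interest on Option A = 120 × $167.47 − $15,000 = $5,096.40.
Option B: monthly rate = 8.8%/12 = 0.0073333; payment = 15,000 × 0.0073333 / (1 − (1+0.0073333)^−300) = $123.83.
Total interest on Option B = 300 × $123.83 − $15,000 = $22,149.00.
Option A is lower by $17,052.60.

Option A by $17,053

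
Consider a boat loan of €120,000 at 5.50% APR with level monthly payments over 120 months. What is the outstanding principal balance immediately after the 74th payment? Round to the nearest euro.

€53,902

With monthly rate i = 5.5%/12 = 0.0045833, the balance after k of n payments is P · [(1+i)^n − (1+i)^k] / [(1+i)^n − 1].
(1+0.0045833)^120 = 1.73107642 and (1+0.0045833)^74 = 1.40268994, so the balance is 120,000 × (1.73107642 − 1.40268994) / (1.73107642 − 1) = €53,901.86.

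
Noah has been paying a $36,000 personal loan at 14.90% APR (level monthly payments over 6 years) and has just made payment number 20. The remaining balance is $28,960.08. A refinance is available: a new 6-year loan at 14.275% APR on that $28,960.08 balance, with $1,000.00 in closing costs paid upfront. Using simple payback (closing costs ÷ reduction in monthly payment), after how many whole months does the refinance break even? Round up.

7 months

Current payment = 36,000 × 14.9%/12 / (1 − (1+0.0124167)^−72) = $759.27.
Refinanced payment = 28,960.08 × 0.0118958 / (1 − (1+0.0118958)^−72) = $601.02.
Monthly savings = $759.27 − $601.02 = $158.25.
Break-even = $1,000.00 / $158.25 = 6.32 → 7 months.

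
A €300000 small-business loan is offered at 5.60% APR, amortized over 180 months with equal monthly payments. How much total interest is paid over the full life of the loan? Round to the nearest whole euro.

Monthly rate = 5.6%/12 = 0.0046667; payment = 300,000 × 0.0046667 / (1 − (1+0.0046667)^−180) = €2,467.20.
Total paid = 180 × €2,467.20 = €444,096.00; interest = €444,096.00 − €300,000 = €144,096.00.

€144,096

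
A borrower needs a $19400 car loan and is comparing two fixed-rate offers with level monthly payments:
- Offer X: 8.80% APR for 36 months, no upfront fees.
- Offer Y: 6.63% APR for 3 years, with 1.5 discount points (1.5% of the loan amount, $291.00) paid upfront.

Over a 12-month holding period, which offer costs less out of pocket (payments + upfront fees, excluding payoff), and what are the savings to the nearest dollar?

Offer X by $59

Offer X: monthly rate = 8.8%/12 = 0.0073333; payment = 19,400 × 0.0073333 / (1 − (1+0.0073333)^−36) = $615.11.
Offer Y: at 6.63% the monthly rate is 0.0055250, so the payment is 19,400 × 0.0055250 / (1 − 1.0055250^−36) = $595.74.
Over 12 months: Offer X costs 12 × $615.11 = $7,381.32; Offer Y costs 12 × $595.74 + $291.00 = $7,439.88.
Offer X is cheaper by $7,439.88 − $7,381.32 = $58.56.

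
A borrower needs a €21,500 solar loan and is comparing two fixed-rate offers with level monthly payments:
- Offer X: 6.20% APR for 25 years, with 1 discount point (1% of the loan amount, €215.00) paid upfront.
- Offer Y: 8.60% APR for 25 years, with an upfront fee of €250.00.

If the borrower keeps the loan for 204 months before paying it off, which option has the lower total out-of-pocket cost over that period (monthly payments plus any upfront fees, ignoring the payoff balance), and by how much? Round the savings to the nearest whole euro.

Offer X: at 6.20% the monthly rate is 0.0051667, so the payment is 21,500 × 0.0051667 / (1 − 1.0051667^−300) = €141.17.
Offer Y: at 8.60% the monthly rate is 0.0071667, so the payment is 21,500 × 0.0071667 / (1 − 1.0071667^−300) = €174.58.
Over 204 months: Offer X costs 204 × €141.17 + €215.00 = €29,013.68; Offer Y costs 204 × €174.58 + €250.00 = €35,864.32.
Offer X is cheaper by €35,864.32 − €29,013.68 = €6,850.64.

Offer X by €6,851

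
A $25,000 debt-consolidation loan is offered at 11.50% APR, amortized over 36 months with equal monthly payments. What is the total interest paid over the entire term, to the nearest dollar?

$4,678

Monthly rate = 11.5%/12 = 0.0095833; payment = 25,000 × 0.0095833 / (1 − (1+0.0095833)^−36) = $824.40.
Total paid = 36 × $824.40 = $29,678.40; interest = $29,678.40 − $25,000 = $4,678.40.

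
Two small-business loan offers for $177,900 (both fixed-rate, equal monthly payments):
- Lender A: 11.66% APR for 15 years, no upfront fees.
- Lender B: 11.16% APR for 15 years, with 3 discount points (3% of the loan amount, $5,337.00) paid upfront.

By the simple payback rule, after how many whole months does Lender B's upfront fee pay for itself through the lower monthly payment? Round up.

Lender A: at 11.66% the monthly rate is 0.0097167, so the payment is 177,900 × 0.0097167 / (1 − 1.0097167^−180) = $2,096.34.
Lender B: at 11.16% the monthly rate is 0.0093000, so the payment is 177,900 × 0.0093000 / (1 − 1.0093000^−180) = $2,039.92.
Monthly savings = $2,096.34 − $2,039.92 = $56.42.
Break-even = $5,337.00 / $56.42 = 94.59 → 95 months.

95 months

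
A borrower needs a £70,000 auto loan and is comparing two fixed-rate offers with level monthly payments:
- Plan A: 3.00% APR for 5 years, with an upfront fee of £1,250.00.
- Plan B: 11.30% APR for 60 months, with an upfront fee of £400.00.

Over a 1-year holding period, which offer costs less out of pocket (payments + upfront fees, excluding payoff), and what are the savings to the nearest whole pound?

Plan A: at 3.00% the monthly rate is 0.0025000, so the payment is 70,000 × 0.0025000 / (1 − 1.0025000^−60) = £1,257.81.
Plan B: monthly rate = 11.3%/12 = 0.0094167; payment = 70,000 × 0.0094167 / (1 − (1+0.0094167)^−60) = £1,532.46.
Over 12 months: Plan A costs 12 × £1,257.81 + £1,250.00 = £16,343.72; Plan B costs 12 × £1,532.46 + £400.00 = £18,789.52.
Plan A is cheaper by £18,789.52 − £16,343.72 = £2,445.80.

Plan A by £2,446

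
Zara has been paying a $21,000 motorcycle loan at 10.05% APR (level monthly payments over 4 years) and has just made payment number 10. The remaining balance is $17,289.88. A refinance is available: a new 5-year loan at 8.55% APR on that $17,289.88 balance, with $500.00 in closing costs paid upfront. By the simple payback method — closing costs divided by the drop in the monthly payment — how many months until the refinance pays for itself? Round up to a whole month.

Current payment = 21,000 × 10.05%/12 / (1 − (1+0.0083750)^−48) = $533.12.
Refinanced payment = 17,289.88 × 0.0071250 / (1 − (1+0.0071250)^−60) = $355.15.
Monthly savings = $533.12 − $355.15 = $177.97.
Break-even = $500.00 / $177.97 = 2.81 → 3 months.

3 months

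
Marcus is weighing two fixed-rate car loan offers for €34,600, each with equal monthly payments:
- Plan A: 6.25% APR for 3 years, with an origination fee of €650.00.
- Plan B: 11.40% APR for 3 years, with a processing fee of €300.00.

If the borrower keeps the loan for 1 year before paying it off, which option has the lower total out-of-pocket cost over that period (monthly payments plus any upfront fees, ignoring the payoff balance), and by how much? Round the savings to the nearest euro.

Plan A by €644

Plan A: monthly rate = 6.25%/12 = 0.0052083; payment = 34,600 × 0.0052083 / (1 − (1+0.0052083)^−36) = €1,056.52.
Plan B: monthly rate = 11.4%/12 = 0.0095000; payment = 34,600 × 0.0095000 / (1 − (1+0.0095000)^−36) = €1,139.32.
Over 12 months: Plan A costs 12 × €1,056.52 + €650.00 = €13,328.24; Plan B costs 12 × €1,139.32 + €300.00 = €13,971.84.
Plan A is cheaper by €13,971.84 − €13,328.24 = €643.60.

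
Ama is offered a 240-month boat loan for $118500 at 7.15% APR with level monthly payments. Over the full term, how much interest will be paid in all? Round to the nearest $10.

At 7.15% the monthly rate is 0.0059583, so the payment is 118,500 × 0.0059583 / (1 − 1.0059583^−240) = $929.43.
Total paid = 240 × $929.43 = $223,063.20; interest = $223,063.20 − $118,500 = $104,563.20.

$104,560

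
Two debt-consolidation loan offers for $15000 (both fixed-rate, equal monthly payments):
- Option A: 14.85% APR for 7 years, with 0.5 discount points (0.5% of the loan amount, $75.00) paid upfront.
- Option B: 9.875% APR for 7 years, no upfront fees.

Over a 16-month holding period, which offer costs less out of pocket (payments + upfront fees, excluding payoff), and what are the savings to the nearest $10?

Option B by $720

Option A: monthly rate = 14.85%/12 = 0.0123750; payment = 15,000 × 0.0123750 / (1 − (1+0.0123750)^−84) = $288.19.
Option B: monthly rate = 9.875%/12 = 0.0082292; payment = 15,000 × 0.0082292 / (1 − (1+0.0082292)^−84) = $248.05.
Over 16 months: Option A costs 16 × $288.19 + $75.00 = $4,686.04; Option B costs 16 × $248.05 = $3,968.80.
Option B is cheaper by $4,686.04 − $3,968.80 = $717.24.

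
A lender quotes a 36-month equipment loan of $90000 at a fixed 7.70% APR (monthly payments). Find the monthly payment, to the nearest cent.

At 7.70% the monthly rate is 0.0064167, so the payment is 90,000 × 0.0064167 / (1 − 1.0064167^−36) = $2,807.83.

$2,807.83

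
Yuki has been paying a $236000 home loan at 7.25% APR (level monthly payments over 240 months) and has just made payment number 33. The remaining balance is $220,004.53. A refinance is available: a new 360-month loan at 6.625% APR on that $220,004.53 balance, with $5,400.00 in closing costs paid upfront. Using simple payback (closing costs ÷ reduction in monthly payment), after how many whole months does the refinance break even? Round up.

Current payment = 236,000 × 7.25%/12 / (1 − (1+0.0060417)^−240) = $1,865.29.
Refinanced payment = 220,004.53 × 0.0055208 / (1 − (1+0.0055208)^−360) = $1,408.71.
Monthly savings = $1,865.29 − $1,408.71 = $456.58.
Break-even = $5,400.00 / $456.58 = 11.83 → 12 months.

12 months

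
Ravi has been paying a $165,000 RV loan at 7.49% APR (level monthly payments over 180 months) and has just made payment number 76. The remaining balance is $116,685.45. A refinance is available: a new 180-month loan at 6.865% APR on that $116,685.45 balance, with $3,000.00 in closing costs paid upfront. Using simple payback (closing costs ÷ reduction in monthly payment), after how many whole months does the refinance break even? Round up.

7 months

Current payment = 165,000 × 7.49%/12 / (1 − (1+0.0062417)^−180) = $1,528.63.
Refinanced payment = 116,685.45 × 0.0057208 / (1 − (1+0.0057208)^−180) = $1,040.01.
Monthly savings = $1,528.63 − $1,040.01 = $488.62.
Break-even = $3,000.00 / $488.62 = 6.14 → 7 months.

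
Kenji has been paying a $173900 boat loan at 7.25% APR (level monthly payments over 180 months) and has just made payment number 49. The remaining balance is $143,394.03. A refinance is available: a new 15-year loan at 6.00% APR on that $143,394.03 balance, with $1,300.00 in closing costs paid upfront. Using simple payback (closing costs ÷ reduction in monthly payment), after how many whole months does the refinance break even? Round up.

4 months

Current payment = 173,900 × 7.25%/12 / (1 − (1+0.0060417)^−180) = $1,587.47.
Refinanced payment = 143,394.03 × 0.0050000 / (1 − (1+0.0050000)^−180) = $1,210.04.
Monthly savings = $1,587.47 − $1,210.04 = $377.43.
Break-even = $1,300.00 / $377.43 = 3.44 → 4 months.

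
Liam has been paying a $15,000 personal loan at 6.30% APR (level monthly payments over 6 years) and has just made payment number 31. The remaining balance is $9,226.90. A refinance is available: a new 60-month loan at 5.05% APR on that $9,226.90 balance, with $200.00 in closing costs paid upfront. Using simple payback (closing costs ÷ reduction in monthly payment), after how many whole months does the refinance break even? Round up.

3 months

Current payment = 15,000 × 6.3%/12 / (1 − (1+0.0052500)^−72) = $250.72.
Refinanced payment = 9,226.90 × 0.0042083 / (1 − (1+0.0042083)^−60) = $174.33.
Monthly savings = $250.72 − $174.33 = $76.39.
Break-even = $200.00 / $76.39 = 2.62 → 3 months.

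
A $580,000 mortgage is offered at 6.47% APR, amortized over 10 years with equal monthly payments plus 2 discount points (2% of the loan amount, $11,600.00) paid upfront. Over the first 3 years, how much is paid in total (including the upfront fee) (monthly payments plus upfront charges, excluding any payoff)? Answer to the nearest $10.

$248,370

At 6.47% the monthly rate is 0.0053917, so the payment is 580,000 × 0.0053917 / (1 − 1.0053917^−120) = $6,576.93.
Total outlay = 36 × $6,576.93 + $11,600.00 = $248,369.48.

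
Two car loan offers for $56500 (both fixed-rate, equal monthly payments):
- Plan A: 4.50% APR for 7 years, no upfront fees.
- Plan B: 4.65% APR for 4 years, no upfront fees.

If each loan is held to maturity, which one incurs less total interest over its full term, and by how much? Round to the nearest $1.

Plan B by $3,944

Plan A: at 4.50% the monthly rate is 0.0037500, so the payment is 56,500 × 0.0037500 / (1 − 1.0037500^−84) = $785.36.
Total interest on Plan A = 84 × $785.36 − $56,500 = $9,470.24.
Plan B: monthly rate = 4.65%/12 = 0.0038750; payment = 56,500 × 0.0038750 / (1 − (1+0.0038750)^−48) = $1,292.22.
Total interest on Plan B = 48 × $1,292.22 − $56,500 = $5,526.56.
Plan B is lower by $3,943.68.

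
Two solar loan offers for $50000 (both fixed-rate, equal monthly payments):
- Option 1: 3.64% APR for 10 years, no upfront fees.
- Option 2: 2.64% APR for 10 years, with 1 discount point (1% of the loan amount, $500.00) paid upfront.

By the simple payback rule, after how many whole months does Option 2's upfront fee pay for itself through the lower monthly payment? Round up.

22 months

Option 1: at 3.64% the monthly rate is 0.0030333, so the payment is 50,000 × 0.0030333 / (1 − 1.0030333^−120) = $497.72.
Option 2: at 2.64% the monthly rate is 0.0022000, so the payment is 50,000 × 0.0022000 / (1 − 1.0022000^−120) = $474.54.
Monthly savings = $497.72 − $474.54 = $23.18.
Break-even = $500.00 / $23.18 = 21.57 → 22 months.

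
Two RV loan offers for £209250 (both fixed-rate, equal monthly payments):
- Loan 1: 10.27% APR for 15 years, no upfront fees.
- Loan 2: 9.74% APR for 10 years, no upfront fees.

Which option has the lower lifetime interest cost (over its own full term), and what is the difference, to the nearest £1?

Loan 1: at 10.27% the monthly rate is 0.0085583, so the payment is 209,250 × 0.0085583 / (1 − 1.0085583^−180) = £2,283.30.
Total interest on Loan 1 = 180 × £2,283.30 − £209,250 = £201,744.00.
Loan 2: monthly rate = 9.74%/12 = 0.0081167; payment = 209,250 × 0.0081167 / (1 − (1+0.0081167)^−120) = £2,735.22.
Total interest on Loan 2 = 120 × £2,735.22 − £209,250 = £118,976.40.
Loan 2 is lower by £82,767.60.

Loan 2 by £82,768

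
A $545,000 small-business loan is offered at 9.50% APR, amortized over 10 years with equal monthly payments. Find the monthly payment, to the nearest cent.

At 9.50% the monthly rate is 0.0079167, so the payment is 545,000 × 0.0079167 / (1 − 1.0079167^−120) = $7,052.17.

$7,052.17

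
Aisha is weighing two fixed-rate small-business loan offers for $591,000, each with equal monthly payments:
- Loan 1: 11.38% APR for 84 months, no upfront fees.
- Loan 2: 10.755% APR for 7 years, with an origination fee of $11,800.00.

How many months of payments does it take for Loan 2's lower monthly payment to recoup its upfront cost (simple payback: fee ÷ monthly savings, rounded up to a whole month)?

61 months

Loan 1: monthly rate = 11.38%/12 = 0.0094833; payment = 591,000 × 0.0094833 / (1 − (1+0.0094833)^−84) = $10,237.83.
Loan 2: monthly rate = 10.755%/12 = 0.0089625; payment = 591,000 × 0.0089625 / (1 − (1+0.0089625)^−84) = $10,043.39.
Monthly savings = $10,237.83 − $10,043.39 = $194.44.
Break-even = $11,800.00 / $194.44 = 60.69 → 61 months.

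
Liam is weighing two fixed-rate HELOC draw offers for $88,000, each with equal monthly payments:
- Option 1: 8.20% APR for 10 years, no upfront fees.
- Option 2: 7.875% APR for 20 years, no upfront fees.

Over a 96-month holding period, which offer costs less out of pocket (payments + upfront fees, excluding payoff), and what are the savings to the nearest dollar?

Option 2 by $33,386

Option 1: at 8.20% the monthly rate is 0.0068333, so the payment is 88,000 × 0.0068333 / (1 − 1.0068333^−120) = $1,077.01.
Option 2: at 7.875% the monthly rate is 0.0065625, so the payment is 88,000 × 0.0065625 / (1 − 1.0065625^−240) = $729.24.
Over 96 months: Option 1 costs 96 × $1,077.01 = $103,392.96; Option 2 costs 96 × $729.24 = $70,007.04.
Option 2 is cheaper by $103,392.96 − $70,007.04 = $33,385.92.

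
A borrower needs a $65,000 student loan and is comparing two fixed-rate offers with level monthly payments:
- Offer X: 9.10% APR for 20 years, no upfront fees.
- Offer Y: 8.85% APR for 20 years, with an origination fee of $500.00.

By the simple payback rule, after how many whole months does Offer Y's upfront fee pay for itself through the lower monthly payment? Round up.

48 months

Offer X: monthly rate = 9.1%/12 = 0.0075833; payment = 65,000 × 0.0075833 / (1 − (1+0.0075833)^−240) = $589.01.
Offer Y: monthly rate = 8.85%/12 = 0.0073750; payment = 65,000 × 0.0073750 / (1 − (1+0.0073750)^−240) = $578.57.
Monthly savings = $589.01 − $578.57 = $10.44.
Break-even = $500.00 / $10.44 = 47.89 → 48 months.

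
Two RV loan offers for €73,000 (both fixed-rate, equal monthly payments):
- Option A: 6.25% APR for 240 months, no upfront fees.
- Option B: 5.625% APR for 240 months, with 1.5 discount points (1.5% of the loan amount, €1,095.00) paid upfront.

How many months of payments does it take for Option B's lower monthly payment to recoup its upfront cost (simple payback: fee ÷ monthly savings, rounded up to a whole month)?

42 months

Option A: monthly rate = 6.25%/12 = 0.0052083; payment = 73,000 × 0.0052083 / (1 − (1+0.0052083)^−240) = €533.58.
Option B: monthly rate = 5.625%/12 = 0.0046875; payment = 73,000 × 0.0046875 / (1 − (1+0.0046875)^−240) = €507.33.
Monthly savings = €533.58 − €507.33 = €26.25.
Break-even = €1,095.00 / €26.25 = 41.71 → 42 months.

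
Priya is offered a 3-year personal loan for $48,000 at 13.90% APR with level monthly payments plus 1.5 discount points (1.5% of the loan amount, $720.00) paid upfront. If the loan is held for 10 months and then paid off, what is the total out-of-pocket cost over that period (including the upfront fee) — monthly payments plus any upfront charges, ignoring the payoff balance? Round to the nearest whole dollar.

$17,102

Monthly rate = 13.9%/12 = 0.0115833; payment = 48,000 × 0.0115833 / (1 − (1+0.0115833)^−36) = $1,638.20.
Total outlay = 10 × $1,638.20 + $720.00 = $17,102.00.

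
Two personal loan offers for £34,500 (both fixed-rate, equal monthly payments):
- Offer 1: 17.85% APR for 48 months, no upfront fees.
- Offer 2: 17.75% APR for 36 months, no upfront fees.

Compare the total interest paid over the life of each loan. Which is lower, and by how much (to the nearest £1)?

Offer 2 by £3,770

Offer 1: monthly rate = 17.85%/12 = 0.0148750; payment = 34,500 × 0.0148750 / (1 − (1+0.0148750)^−48) = £1,010.74.
Total interest on Offer 1 = 48 × £1,010.74 − £34,500 = £14,015.52.
Offer 2: at 17.75% the monthly rate is 0.0147917, so the payment is 34,500 × 0.0147917 / (1 − 1.0147917^−36) = £1,242.94.
Total interest on Offer 2 = 36 × £1,242.94 − £34,500 = £10,245.84.
Offer 2 is lower by £3,769.68.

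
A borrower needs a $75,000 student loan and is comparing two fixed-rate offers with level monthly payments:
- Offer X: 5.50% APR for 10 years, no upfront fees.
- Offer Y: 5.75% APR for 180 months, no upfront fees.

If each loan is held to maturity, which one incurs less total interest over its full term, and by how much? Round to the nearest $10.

Offer X: monthly rate = 5.5%/12 = 0.0045833; payment = 75,000 × 0.0045833 / (1 − (1+0.0045833)^−120) = $813.95.
Total interest on Offer X = 120 × $813.95 − $75,000 = $22,674.00.
Offer Y: at 5.75% the monthly rate is 0.0047917, so the payment is 75,000 × 0.0047917 / (1 − 1.0047917^−180) = $622.81.
Total interest on Offer Y = 180 × $622.81 − $75,000 = $37,105.80.
Offer X is lower by $14,431.80.

Offer X by $14,430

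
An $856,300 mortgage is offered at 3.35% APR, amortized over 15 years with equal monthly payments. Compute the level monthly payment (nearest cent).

Monthly rate = 3.35%/12 = 0.0027917; payment = 856,300 × 0.0027917 / (1 − (1+0.0027917)^−180) = $6,058.66.

$6,058.66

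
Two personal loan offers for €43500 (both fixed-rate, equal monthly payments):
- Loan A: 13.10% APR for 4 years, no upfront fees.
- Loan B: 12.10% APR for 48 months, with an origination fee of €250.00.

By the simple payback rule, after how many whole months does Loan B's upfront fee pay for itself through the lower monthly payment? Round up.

Loan A: at 13.10% the monthly rate is 0.0109167, so the payment is 43,500 × 0.0109167 / (1 − 1.0109167^−48) = €1,169.16.
Loan B: monthly rate = 12.1%/12 = 0.0100833; payment = 43,500 × 0.0100833 / (1 − (1+0.0100833)^−48) = €1,147.66.
Monthly savings = €1,169.16 − €1,147.66 = €21.50.
Break-even = €250.00 / €21.50 = 11.63 → 12 months.

12 months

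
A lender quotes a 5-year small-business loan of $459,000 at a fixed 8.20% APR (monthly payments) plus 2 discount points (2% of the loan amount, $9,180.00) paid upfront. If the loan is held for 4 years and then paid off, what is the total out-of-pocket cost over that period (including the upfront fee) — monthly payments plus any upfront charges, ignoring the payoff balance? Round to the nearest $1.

$458,021

At 8.20% the monthly rate is 0.0068333, so the payment is 459,000 × 0.0068333 / (1 − 1.0068333^−60) = $9,350.86.
Total outlay = 48 × $9,350.86 + $9,180.00 = $458,021.28.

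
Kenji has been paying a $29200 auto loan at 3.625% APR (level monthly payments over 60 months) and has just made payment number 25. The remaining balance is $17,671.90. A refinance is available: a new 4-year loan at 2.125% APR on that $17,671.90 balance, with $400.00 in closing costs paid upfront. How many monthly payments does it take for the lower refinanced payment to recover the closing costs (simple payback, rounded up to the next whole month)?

Current payment = 29,200 × 3.625%/12 / (1 − (1+0.0030208)^−60) = $532.84.
Refinanced payment = 17,671.90 × 0.0017708 / (1 − (1+0.0017708)^−48) = $384.36.
Monthly savings = $532.84 − $384.36 = $148.48.
Break-even = $400.00 / $148.48 = 2.69 → 3 months.

3 months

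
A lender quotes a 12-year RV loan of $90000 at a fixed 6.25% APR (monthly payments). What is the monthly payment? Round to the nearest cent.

$889.95

Monthly rate = 6.25%/12 = 0.0052083; payment = 90,000 × 0.0052083 / (1 − (1+0.0052083)^−144) = $889.95.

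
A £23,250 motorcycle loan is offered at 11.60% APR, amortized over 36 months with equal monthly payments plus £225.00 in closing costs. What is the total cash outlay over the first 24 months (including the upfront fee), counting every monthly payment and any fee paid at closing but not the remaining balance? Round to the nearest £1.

Monthly rate = 11.6%/12 = 0.0096667; payment = 23,250 × 0.0096667 / (1 − (1+0.0096667)^−36) = £767.80.
Total outlay = 24 × £767.80 + £225.00 = £18,652.20.

£18,652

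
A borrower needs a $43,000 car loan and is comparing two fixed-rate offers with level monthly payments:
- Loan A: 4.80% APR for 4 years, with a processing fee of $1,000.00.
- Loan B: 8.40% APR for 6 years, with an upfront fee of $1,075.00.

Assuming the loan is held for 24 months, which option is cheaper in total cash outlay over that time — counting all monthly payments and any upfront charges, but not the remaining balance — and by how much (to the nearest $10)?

Loan A: at 4.80% the monthly rate is 0.0040000, so the payment is 43,000 × 0.0040000 / (1 − 1.0040000^−48) = $986.37.
Loan B: at 8.40% the monthly rate is 0.0070000, so the payment is 43,000 × 0.0070000 / (1 − 1.0070000^−72) = $762.36.
Over 24 months: Loan A costs 24 × $986.37 + $1,000.00 = $24,672.88; Loan B costs 24 × $762.36 + $1,075.00 = $19,371.64.
Loan B is cheaper by $24,672.88 − $19,371.64 = $5,301.24.

Loan B by $5,300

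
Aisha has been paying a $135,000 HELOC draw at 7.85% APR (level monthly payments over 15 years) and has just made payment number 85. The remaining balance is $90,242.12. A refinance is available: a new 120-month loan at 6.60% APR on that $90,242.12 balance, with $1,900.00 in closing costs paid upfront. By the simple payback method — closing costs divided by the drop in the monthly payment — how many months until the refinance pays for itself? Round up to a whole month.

8 months

Current payment = 135,000 × 7.85%/12 / (1 − (1+0.0065417)^−180) = $1,278.47.
Refinanced payment = 90,242.12 × 0.0055000 / (1 − (1+0.0055000)^−120) = $1,029.28.
Monthly savings = $1,278.47 − $1,029.28 = $249.19.
Break-even = $1,900.00 / $249.19 = 7.62 → 8 months.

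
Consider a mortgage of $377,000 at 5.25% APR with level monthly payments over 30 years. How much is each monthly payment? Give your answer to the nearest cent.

$2,081.81

Monthly rate = 5.25%/12 = 0.0043750; payment = 377,000 × 0.0043750 / (1 − (1+0.0043750)^−360) = $2,081.81.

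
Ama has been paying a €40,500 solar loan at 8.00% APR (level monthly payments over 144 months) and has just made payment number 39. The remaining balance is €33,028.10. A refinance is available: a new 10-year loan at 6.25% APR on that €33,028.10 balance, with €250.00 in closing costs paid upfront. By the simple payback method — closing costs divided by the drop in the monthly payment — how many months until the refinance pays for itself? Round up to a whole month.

4 months

Current payment = 40,500 × 8%/12 / (1 − (1+0.0066667)^−144) = €438.39.
Refinanced payment = 33,028.10 × 0.0052083 / (1 − (1+0.0052083)^−120) = €370.84.
Monthly savings = €438.39 − €370.84 = €67.55.
Break-even = €250.00 / €67.55 = 3.70 → 4 months.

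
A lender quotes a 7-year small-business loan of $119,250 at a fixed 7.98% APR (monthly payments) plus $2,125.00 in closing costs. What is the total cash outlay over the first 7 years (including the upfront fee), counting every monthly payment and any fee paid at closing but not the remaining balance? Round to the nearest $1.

Monthly rate = 7.98%/12 = 0.0066500; payment = 119,250 × 0.0066500 / (1 − (1+0.0066500)^−84) = $1,857.47.
Total outlay = 84 × $1,857.47 + $2,125.00 = $158,152.48.

$158,152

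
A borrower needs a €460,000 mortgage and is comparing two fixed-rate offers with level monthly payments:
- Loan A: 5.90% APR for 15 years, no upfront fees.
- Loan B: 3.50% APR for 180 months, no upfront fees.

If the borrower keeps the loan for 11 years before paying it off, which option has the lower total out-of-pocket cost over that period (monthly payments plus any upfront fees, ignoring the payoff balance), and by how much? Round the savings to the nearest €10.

Loan A: at 5.90% the monthly rate is 0.0049167, so the payment is 460,000 × 0.0049167 / (1 − 1.0049167^−180) = €3,856.93.
Loan B: monthly rate = 3.5%/12 = 0.0029167; payment = 460,000 × 0.0029167 / (1 − (1+0.0029167)^−180) = €3,288.46.
Over 132 months: Loan A costs 132 × €3,856.93 = €509,114.76; Loan B costs 132 × €3,288.46 = €434,076.72.
Loan B is cheaper by €509,114.76 − €434,076.72 = €75,038.04.

Loan B by €75,040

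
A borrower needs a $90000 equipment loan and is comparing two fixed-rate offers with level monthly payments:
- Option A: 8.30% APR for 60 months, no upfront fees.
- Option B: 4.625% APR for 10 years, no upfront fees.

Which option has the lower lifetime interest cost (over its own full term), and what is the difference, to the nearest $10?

Option A: monthly rate = 8.3%/12 = 0.0069167; payment = 90,000 × 0.0069167 / (1 − (1+0.0069167)^−60) = $1,837.82.
Total interest on Option A = 60 × $1,837.82 − $90,000 = $20,269.20.
Option B: monthly rate = 4.625%/12 = 0.0038542; payment = 90,000 × 0.0038542 / (1 − (1+0.0038542)^−120) = $938.18.
Total interest on Option B = 120 × $938.18 − $90,000 = $22,581.60.
Option A is lower by $2,312.40.

Option A by $2,310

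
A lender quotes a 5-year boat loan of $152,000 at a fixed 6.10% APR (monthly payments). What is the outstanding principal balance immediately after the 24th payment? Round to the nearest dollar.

$96,683

With monthly rate i = 6.1%/12 = 0.0050833, the balance after k of n payments is P · [(1+i)^n − (1+i)^k] / [(1+i)^n − 1].
(1+0.0050833)^60 = 1.35557729 and (1+0.0050833)^24 = 1.12940502, so the balance is 152,000 × (1.35557729 − 1.12940502) / (1.35557729 − 1) = $96,682.74.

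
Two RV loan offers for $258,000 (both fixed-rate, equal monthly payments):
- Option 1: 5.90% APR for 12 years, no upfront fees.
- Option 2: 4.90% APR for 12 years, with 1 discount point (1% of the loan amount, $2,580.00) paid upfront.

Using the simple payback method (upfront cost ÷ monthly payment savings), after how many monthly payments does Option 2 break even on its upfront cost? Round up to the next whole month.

20 months

Option 1: monthly rate = 5.9%/12 = 0.0049167; payment = 258,000 × 0.0049167 / (1 − (1+0.0049167)^−144) = $2,504.36.
Option 2: monthly rate = 4.9%/12 = 0.0040833; payment = 258,000 × 0.0040833 / (1 − (1+0.0040833)^−144) = $2,373.30.
Monthly savings = $2,504.36 − $2,373.30 = $131.06.
Break-even = $2,580.00 / $131.06 = 19.69 → 20 months.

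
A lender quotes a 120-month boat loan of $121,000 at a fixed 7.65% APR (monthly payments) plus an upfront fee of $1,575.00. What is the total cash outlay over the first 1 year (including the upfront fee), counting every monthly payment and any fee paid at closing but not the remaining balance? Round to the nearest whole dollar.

$18,924

Monthly rate = 7.65%/12 = 0.0063750; payment = 121,000 × 0.0063750 / (1 − (1+0.0063750)^−120) = $1,445.78.
Total outlay = 12 × $1,445.78 + $1,575.00 = $18,924.36.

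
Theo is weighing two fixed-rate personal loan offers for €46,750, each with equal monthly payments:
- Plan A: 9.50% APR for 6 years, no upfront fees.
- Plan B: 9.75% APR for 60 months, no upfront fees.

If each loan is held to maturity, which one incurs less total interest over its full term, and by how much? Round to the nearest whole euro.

Plan B by €2,259

Plan A: monthly rate = 9.5%/12 = 0.0079167; payment = 46,750 × 0.0079167 / (1 − (1+0.0079167)^−72) = €854.34.
Total interest on Plan A = 72 × €854.34 − €46,750 = €14,762.48.
Plan B: at 9.75% the monthly rate is 0.0081250, so the payment is 46,750 × 0.0081250 / (1 − 1.0081250^−60) = €987.56.
Total interest on Plan B = 60 × €987.56 − €46,750 = €12,503.60.
Plan B is lower by €2,258.88.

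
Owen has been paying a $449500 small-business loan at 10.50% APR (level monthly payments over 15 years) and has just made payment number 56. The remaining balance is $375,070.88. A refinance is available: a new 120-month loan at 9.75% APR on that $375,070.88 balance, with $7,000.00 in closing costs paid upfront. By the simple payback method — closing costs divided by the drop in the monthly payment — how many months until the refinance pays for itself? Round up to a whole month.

110 months

Current payment = 449,500 × 10.5%/12 / (1 − (1+0.0087500)^−180) = $4,968.77.
Refinanced payment = 375,070.88 × 0.0081250 / (1 − (1+0.0081250)^−120) = $4,904.81.
Monthly savings = $4,968.77 − $4,904.81 = $63.96.
Break-even = $7,000.00 / $63.96 = 109.44 → 110 months.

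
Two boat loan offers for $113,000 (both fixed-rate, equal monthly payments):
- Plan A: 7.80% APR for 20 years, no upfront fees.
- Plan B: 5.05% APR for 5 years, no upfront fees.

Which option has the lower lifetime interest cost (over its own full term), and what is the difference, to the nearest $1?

Plan A: at 7.80% the monthly rate is 0.0065000, so the payment is 113,000 × 0.0065000 / (1 − 1.0065000^−240) = $931.16.
Total interest on Plan A = 240 × $931.16 − $113,000 = $110,478.40.
Plan B: monthly rate = 5.05%/12 = 0.0042083; payment = 113,000 × 0.0042083 / (1 − (1+0.0042083)^−60) = $2,135.04.
Total interest on Plan B = 60 × $2,135.04 − $113,000 = $15,102.40.
Plan B is lower by $95,376.00.

Plan B by $95,376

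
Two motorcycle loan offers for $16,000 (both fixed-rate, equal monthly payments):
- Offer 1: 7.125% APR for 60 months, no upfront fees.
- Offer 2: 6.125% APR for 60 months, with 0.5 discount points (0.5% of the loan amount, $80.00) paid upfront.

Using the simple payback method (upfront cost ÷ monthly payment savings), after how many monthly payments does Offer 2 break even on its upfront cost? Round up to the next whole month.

Offer 1: at 7.125% the monthly rate is 0.0059375, so the payment is 16,000 × 0.0059375 / (1 − 1.0059375^−60) = $317.76.
Offer 2: at 6.125% the monthly rate is 0.0051042, so the payment is 16,000 × 0.0051042 / (1 − 1.0051042^−60) = $310.26.
Monthly savings = $317.76 − $310.26 = $7.50.
Break-even = $80.00 / $7.50 = 10.67 → 11 months.

11 months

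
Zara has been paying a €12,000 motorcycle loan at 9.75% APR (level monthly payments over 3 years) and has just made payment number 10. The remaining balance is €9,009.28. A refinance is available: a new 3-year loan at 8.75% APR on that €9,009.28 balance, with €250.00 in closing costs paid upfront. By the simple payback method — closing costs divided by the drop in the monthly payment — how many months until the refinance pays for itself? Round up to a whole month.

3 months

Current payment = 12,000 × 9.75%/12 / (1 − (1+0.0081250)^−36) = €385.80.
Refinanced payment = 9,009.28 × 0.0072917 / (1 − (1+0.0072917)^−36) = €285.45.
Monthly savings = €385.80 − €285.45 = €100.35.
Break-even = €250.00 / €100.35 = 2.49 → 3 months.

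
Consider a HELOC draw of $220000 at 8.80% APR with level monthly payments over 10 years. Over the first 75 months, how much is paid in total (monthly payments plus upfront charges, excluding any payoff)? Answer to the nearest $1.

$207,233

Monthly rate = 8.8%/12 = 0.0073333; payment = 220,000 × 0.0073333 / (1 − (1+0.0073333)^−120) = $2,763.11.
Total outlay = 75 × $2,763.11 = $207,233.25.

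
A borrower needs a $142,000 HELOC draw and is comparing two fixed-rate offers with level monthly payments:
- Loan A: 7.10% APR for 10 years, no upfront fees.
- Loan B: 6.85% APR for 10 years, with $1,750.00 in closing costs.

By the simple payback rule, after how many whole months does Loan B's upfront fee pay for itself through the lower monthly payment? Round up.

96 months

Loan A: at 7.10% the monthly rate is 0.0059167, so the payment is 142,000 × 0.0059167 / (1 − 1.0059167^−120) = $1,656.07.
Loan B: at 6.85% the monthly rate is 0.0057083, so the payment is 142,000 × 0.0057083 / (1 − 1.0057083^−120) = $1,637.78.
Monthly savings = $1,656.07 − $1,637.78 = $18.29.
Break-even = $1,750.00 / $18.29 = 95.68 → 96 months.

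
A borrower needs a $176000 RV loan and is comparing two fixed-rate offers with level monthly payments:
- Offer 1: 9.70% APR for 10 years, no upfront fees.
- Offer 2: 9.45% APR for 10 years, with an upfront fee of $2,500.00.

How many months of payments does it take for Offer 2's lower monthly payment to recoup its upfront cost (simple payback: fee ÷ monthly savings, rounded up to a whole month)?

104 months

Offer 1: at 9.70% the monthly rate is 0.0080833, so the payment is 176,000 × 0.0080833 / (1 − 1.0080833^−120) = $2,296.71.
Offer 2: monthly rate = 9.45%/12 = 0.0078750; payment = 176,000 × 0.0078750 / (1 − (1+0.0078750)^−120) = $2,272.58.
Monthly savings = $2,296.71 − $2,272.58 = $24.13.
Break-even = $2,500.00 / $24.13 = 103.61 → 104 months.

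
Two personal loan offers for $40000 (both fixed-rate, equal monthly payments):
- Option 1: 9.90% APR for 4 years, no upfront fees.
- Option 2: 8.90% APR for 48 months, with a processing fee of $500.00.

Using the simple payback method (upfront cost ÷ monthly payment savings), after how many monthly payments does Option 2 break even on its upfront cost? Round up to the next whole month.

27 months

Option 1: monthly rate = 9.9%/12 = 0.0082500; payment = 40,000 × 0.0082500 / (1 − (1+0.0082500)^−48) = $1,012.58.
Option 2: at 8.90% the monthly rate is 0.0074167, so the payment is 40,000 × 0.0074167 / (1 − 1.0074167^−48) = $993.50.
Monthly savings = $1,012.58 − $993.50 = $19.08.
Break-even = $500.00 / $19.08 = 26.21 → 27 months.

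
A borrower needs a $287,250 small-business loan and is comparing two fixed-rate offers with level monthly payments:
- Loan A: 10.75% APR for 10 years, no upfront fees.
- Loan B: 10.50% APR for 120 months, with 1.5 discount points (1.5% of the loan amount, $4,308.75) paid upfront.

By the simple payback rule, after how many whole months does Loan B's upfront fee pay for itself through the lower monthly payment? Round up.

107 months

Loan A: at 10.75% the monthly rate is 0.0089583, so the payment is 287,250 × 0.0089583 / (1 − 1.0089583^−120) = $3,916.33.
Loan B: monthly rate = 10.5%/12 = 0.0087500; payment = 287,250 × 0.0087500 / (1 − (1+0.0087500)^−120) = $3,876.01.
Monthly savings = $3,916.33 − $3,876.01 = $40.32.
Break-even = $4,308.75 / $40.32 = 106.86 → 107 months.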